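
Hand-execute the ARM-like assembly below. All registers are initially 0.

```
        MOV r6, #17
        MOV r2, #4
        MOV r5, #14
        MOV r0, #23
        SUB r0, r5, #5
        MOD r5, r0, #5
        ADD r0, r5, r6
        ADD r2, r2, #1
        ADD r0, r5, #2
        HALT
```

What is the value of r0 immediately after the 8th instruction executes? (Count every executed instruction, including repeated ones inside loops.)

21

after MOV r6, #17: r6=17
after MOV r2, #4: r2=4
after MOV r5, #14: r5=14
after MOV r0, #23: r0=23
after SUB r0, r5, #5: r0=14-5=9
after MOD r5, r0, #5: r5=9%5=4
after ADD r0, r5, r6: r0=4+17=21
after ADD r2, r2, #1: r2=4+1=5
After step 8: r0 = 21.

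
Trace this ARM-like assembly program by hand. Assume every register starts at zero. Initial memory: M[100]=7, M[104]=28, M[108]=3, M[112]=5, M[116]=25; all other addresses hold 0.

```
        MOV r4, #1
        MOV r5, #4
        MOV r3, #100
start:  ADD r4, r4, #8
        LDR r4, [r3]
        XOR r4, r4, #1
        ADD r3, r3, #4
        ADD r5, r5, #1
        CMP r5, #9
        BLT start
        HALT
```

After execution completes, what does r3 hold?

120

r4=1
r5=4
r3=100
r4=1+8=9
r4=M[100]=7
r4=7^1=6
r3=100+4=104
r5=4+1=5
CMP r5, #9  (cmp 5,9)
BLT start: taken
r4=6+8=14
r4=M[104]=28
r4=28^1=29
r3=104+4=108
r5=5+1=6
CMP r5, #9  (cmp 6,9)
BLT start: taken
r4=29+8=37
r4=M[108]=3
r4=3^1=2
r3=108+4=112
r5=6+1=7
CMP r5, #9  (cmp 7,9)
BLT start: taken
r4=2+8=10
r4=M[112]=5
r4=5^1=4
r3=112+4=116
r5=7+1=8
CMP r5, #9  (cmp 8,9)
BLT start: taken
r4=4+8=12
r4=M[116]=25
r4=25^1=24
r3=116+4=120
r5=8+1=9
CMP r5, #9  (cmp 9,9)
BLT start: not taken
halt.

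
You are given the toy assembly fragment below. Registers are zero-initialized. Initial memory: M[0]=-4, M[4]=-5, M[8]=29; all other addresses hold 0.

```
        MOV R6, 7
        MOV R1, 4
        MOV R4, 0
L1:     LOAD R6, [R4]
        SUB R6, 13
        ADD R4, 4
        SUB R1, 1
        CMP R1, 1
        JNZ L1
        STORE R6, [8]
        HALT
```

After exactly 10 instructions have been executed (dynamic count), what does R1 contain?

after MOV R6, 7: R6=7
after MOV R1, 4: R1=4
after MOV R4, 0: R4=0
after LOAD R6, [R4]: R6=M[0]=-4
after SUB R6, 13: R6=(-4)-13=-17
after ADD R4, 4: R4=0+4=4
after SUB R1, 1: R1=4-1=3
CMP R1, 1  (cmp 3,1)
JNZ L1: taken
after LOAD R6, [R4]: R6=M[4]=-5
After step 10: R1 = 3.

3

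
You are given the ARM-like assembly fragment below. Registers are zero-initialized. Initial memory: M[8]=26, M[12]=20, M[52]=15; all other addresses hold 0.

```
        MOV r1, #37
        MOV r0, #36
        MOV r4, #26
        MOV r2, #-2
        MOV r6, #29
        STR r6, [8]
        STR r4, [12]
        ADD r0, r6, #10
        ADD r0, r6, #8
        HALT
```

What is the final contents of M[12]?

r1=37
r0=36
r4=26
r2=-2
r6=29
STR r6, [8] → M[8]=29
STR r4, [12] → M[12]=26
r0=29+10=39
r0=29+8=37
halt.

26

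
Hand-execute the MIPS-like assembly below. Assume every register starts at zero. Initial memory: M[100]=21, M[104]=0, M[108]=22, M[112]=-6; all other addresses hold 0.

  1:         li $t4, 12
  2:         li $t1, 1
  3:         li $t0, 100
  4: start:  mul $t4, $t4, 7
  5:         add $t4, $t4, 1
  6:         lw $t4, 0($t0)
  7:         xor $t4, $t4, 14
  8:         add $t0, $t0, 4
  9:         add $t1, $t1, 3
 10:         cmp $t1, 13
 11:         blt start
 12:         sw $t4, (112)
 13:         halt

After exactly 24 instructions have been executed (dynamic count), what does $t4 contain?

24

li $t4, 12 → $t4=12
li $t1, 1 → $t1=1
li $t0, 100 → $t0=100
mul $t4, $t4, 7 → $t4=12*7=84
add $t4, $t4, 1 → $t4=84+1=85
lw $t4, 0($t0) → $t4=M[100]=21
xor $t4, $t4, 14 → $t4=21^14=27
add $t0, $t0, 4 → $t0=100+4=104
add $t1, $t1, 3 → $t1=1+3=4
cmp $t1, 13  (cmp 4,13)
blt start: taken
mul $t4, $t4, 7 → $t4=27*7=189
add $t4, $t4, 1 → $t4=189+1=190
lw $t4, 0($t0) → $t4=M[104]=0
xor $t4, $t4, 14 → $t4=0^14=14
add $t0, $t0, 4 → $t0=104+4=108
add $t1, $t1, 3 → $t1=4+3=7
cmp $t1, 13  (cmp 7,13)
blt start: taken
mul $t4, $t4, 7 → $t4=14*7=98
add $t4, $t4, 1 → $t4=98+1=99
lw $t4, 0($t0) → $t4=M[108]=22
xor $t4, $t4, 14 → $t4=22^14=24
add $t0, $t0, 4 → $t0=108+4=112
After step 24: $t4 = 24.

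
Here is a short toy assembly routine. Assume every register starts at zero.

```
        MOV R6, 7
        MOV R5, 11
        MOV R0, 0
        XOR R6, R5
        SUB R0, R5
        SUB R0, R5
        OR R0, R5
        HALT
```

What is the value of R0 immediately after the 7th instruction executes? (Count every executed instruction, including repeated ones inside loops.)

MOV R6, 7 → R6=7
MOV R5, 11 → R5=11
MOV R0, 0 → R0=0
XOR R6, R5 → R6=7^11=12
SUB R0, R5 → R0=0-11=-11
SUB R0, R5 → R0=(-11)-11=-22
OR R0, R5 → R0=(-22)|11=-21
After step 7: R0 = -21.

-21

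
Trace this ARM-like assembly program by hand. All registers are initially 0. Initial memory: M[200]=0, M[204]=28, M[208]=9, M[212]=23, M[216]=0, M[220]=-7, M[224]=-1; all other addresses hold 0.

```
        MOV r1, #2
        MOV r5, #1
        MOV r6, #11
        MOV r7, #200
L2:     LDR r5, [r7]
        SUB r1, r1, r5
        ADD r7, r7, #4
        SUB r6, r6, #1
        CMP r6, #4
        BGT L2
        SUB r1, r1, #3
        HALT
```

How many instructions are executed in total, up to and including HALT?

after MOV r1, #2: r1=2
after MOV r5, #1: r5=1
after MOV r6, #11: r6=11
after MOV r7, #200: r7=200
after LDR r5, [r7]: r5=M[200]=0
after SUB r1, r1, r5: r1=2-0=2
after ADD r7, r7, #4: r7=200+4=204
after SUB r6, r6, #1: r6=11-1=10
CMP r6, #4  (cmp 10,4)
BGT L2: taken
after LDR r5, [r7]: r5=M[204]=28
after SUB r1, r1, r5: r1=2-28=-26
after ADD r7, r7, #4: r7=204+4=208
after SUB r6, r6, #1: r6=10-1=9
CMP r6, #4  (cmp 9,4)
BGT L2: taken
after LDR r5, [r7]: r5=M[208]=9
after SUB r1, r1, r5: r1=(-26)-9=-35
after ADD r7, r7, #4: r7=208+4=212
after SUB r6, r6, #1: r6=9-1=8
CMP r6, #4  (cmp 8,4)
BGT L2: taken
after LDR r5, [r7]: r5=M[212]=23
after SUB r1, r1, r5: r1=(-35)-23=-58
after ADD r7, r7, #4: r7=212+4=216
after SUB r6, r6, #1: r6=8-1=7
CMP r6, #4  (cmp 7,4)
BGT L2: taken
after LDR r5, [r7]: r5=M[216]=0
after SUB r1, r1, r5: r1=(-58)-0=-58
after ADD r7, r7, #4: r7=216+4=220
after SUB r6, r6, #1: r6=7-1=6
CMP r6, #4  (cmp 6,4)
BGT L2: taken
after LDR r5, [r7]: r5=M[220]=-7
after SUB r1, r1, r5: r1=(-58)-(-7)=-51
after ADD r7, r7, #4: r7=220+4=224
after SUB r6, r6, #1: r6=6-1=5
CMP r6, #4  (cmp 5,4)
BGT L2: taken
after LDR r5, [r7]: r5=M[224]=-1
after SUB r1, r1, r5: r1=(-51)-(-1)=-50
after ADD r7, r7, #4: r7=224+4=228
after SUB r6, r6, #1: r6=5-1=4
CMP r6, #4  (cmp 4,4)
BGT L2: not taken
after SUB r1, r1, #3: r1=(-50)-3=-53
halt.
Total executed instructions: 48.

48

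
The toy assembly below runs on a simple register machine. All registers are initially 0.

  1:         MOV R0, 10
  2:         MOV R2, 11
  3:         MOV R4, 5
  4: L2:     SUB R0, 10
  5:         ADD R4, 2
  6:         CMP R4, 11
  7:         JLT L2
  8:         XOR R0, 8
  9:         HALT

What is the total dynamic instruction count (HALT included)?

MOV R0, 10 → R0=10
MOV R2, 11 → R2=11
MOV R4, 5 → R4=5
SUB R0, 10 → R0=10-10=0
ADD R4, 2 → R4=5+2=7
CMP R4, 11  (cmp 7,11)
JLT L2: taken
SUB R0, 10 → R0=0-10=-10
ADD R4, 2 → R4=7+2=9
CMP R4, 11  (cmp 9,11)
JLT L2: taken
SUB R0, 10 → R0=(-10)-10=-20
ADD R4, 2 → R4=9+2=11
CMP R4, 11  (cmp 11,11)
JLT L2: not taken
XOR R0, 8 → R0=(-20)^8=-28
halt.
Total executed instructions: 17.

17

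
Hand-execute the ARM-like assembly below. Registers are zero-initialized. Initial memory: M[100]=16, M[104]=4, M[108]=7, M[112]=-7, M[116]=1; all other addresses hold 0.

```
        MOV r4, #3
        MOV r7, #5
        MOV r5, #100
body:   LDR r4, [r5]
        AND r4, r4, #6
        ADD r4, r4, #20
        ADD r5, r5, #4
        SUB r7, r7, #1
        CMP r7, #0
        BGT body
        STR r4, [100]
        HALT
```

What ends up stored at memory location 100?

20

r4=3
r7=5
r5=100
r4=M[100]=16
r4=16&6=0
r4=0+20=20
r5=100+4=104
r7=5-1=4
CMP r7, #0  (cmp 4,0)
BGT body: taken
r4=M[104]=4
r4=4&6=4
r4=4+20=24
r5=104+4=108
r7=4-1=3
CMP r7, #0  (cmp 3,0)
BGT body: taken
r4=M[108]=7
r4=7&6=6
r4=6+20=26
r5=108+4=112
r7=3-1=2
CMP r7, #0  (cmp 2,0)
BGT body: taken
r4=M[112]=-7
r4=(-7)&6=0
r4=0+20=20
r5=112+4=116
r7=2-1=1
CMP r7, #0  (cmp 1,0)
BGT body: taken
r4=M[116]=1
r4=1&6=0
r4=0+20=20
r5=116+4=120
r7=1-1=0
CMP r7, #0  (cmp 0,0)
BGT body: not taken
STR r4, [100] → M[100]=20
halt.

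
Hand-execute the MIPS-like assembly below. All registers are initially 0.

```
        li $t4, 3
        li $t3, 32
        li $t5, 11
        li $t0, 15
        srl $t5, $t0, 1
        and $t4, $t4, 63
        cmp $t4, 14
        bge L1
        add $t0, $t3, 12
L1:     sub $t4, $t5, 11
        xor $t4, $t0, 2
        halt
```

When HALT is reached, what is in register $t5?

7

$t4=3
$t3=32
$t5=11
$t0=15
$t5=15>>1=7
$t4=3&63=3
cmp $t4, 14  (cmp 3,14)
bge L1: not taken
$t0=32+12=44
$t4=7-11=-4
$t4=44^2=46
halt.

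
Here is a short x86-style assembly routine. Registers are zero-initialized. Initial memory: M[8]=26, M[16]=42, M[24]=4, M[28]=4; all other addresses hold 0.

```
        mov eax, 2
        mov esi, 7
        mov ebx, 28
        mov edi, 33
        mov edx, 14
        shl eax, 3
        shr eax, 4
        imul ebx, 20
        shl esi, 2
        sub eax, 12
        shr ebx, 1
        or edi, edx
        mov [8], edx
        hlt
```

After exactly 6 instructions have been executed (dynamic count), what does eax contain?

after mov eax, 2: eax=2
after mov esi, 7: esi=7
after mov ebx, 28: ebx=28
after mov edi, 33: edi=33
after mov edx, 14: edx=14
after shl eax, 3: eax=2<<3=16
After step 6: eax = 16.

16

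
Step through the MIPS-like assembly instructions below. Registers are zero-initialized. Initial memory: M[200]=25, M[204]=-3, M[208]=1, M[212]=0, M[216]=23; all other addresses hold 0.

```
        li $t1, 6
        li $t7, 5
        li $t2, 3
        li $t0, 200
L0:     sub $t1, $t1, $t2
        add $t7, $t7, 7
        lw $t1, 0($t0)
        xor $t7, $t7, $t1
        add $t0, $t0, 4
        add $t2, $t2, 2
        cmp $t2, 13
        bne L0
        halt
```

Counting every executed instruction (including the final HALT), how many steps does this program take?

$t1=6
$t7=5
$t2=3
$t0=200
$t1=6-3=3
$t7=5+7=12
$t1=M[200]=25
$t7=12^25=21
$t0=200+4=204
$t2=3+2=5
cmp $t2, 13  (cmp 5,13)
bne L0: taken
$t1=25-5=20
$t7=21+7=28
$t1=M[204]=-3
$t7=28^(-3)=-31
$t0=204+4=208
$t2=5+2=7
cmp $t2, 13  (cmp 7,13)
bne L0: taken
$t1=(-3)-7=-10
$t7=(-31)+7=-24
$t1=M[208]=1
$t7=(-24)^1=-23
$t0=208+4=212
$t2=7+2=9
cmp $t2, 13  (cmp 9,13)
bne L0: taken
$t1=1-9=-8
$t7=(-23)+7=-16
$t1=M[212]=0
$t7=(-16)^0=-16
$t0=212+4=216
$t2=9+2=11
cmp $t2, 13  (cmp 11,13)
bne L0: taken
$t1=0-11=-11
$t7=(-16)+7=-9
$t1=M[216]=23
$t7=(-9)^23=-32
$t0=216+4=220
$t2=11+2=13
cmp $t2, 13  (cmp 13,13)
bne L0: not taken
halt.
Total executed instructions: 45.

45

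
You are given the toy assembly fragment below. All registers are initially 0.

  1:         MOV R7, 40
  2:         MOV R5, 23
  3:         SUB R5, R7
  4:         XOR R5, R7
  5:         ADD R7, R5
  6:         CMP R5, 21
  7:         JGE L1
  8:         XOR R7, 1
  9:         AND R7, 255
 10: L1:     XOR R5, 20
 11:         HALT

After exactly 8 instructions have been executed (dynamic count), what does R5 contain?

-57

MOV R7, 40 → R7=40
MOV R5, 23 → R5=23
SUB R5, R7 → R5=23-40=-17
XOR R5, R7 → R5=(-17)^40=-57
ADD R7, R5 → R7=40+(-57)=-17
CMP R5, 21  (cmp -57,21)
JGE L1: not taken
XOR R7, 1 → R7=(-17)^1=-18
After step 8: R5 = -57.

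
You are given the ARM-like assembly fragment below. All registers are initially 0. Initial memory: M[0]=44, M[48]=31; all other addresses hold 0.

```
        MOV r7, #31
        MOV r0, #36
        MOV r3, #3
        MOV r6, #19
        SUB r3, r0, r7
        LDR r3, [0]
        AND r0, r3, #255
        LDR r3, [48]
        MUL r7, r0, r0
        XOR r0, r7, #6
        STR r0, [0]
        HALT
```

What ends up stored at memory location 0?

1942

MOV r7, #31 → r7=31
MOV r0, #36 → r0=36
MOV r3, #3 → r3=3
MOV r6, #19 → r6=19
SUB r3, r0, r7 → r3=36-31=5
LDR r3, [0] → r3=M[0]=44
AND r0, r3, #255 → r0=44&255=44
LDR r3, [48] → r3=M[48]=31
MUL r7, r0, r0 → r7=44*44=1936
XOR r0, r7, #6 → r0=1936^6=1942
STR r0, [0] → M[0]=1942
halt.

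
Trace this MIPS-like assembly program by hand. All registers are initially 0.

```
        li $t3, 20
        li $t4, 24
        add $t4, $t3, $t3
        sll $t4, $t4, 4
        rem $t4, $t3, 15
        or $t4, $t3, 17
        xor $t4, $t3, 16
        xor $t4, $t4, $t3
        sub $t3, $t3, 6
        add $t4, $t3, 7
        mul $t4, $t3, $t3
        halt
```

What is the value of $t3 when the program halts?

li $t3, 20 → $t3=20
li $t4, 24 → $t4=24
add $t4, $t3, $t3 → $t4=20+20=40
sll $t4, $t4, 4 → $t4=40<<4=640
rem $t4, $t3, 15 → $t4=20%15=5
or $t4, $t3, 17 → $t4=20|17=21
xor $t4, $t3, 16 → $t4=20^16=4
xor $t4, $t4, $t3 → $t4=4^20=16
sub $t3, $t3, 6 → $t3=20-6=14
add $t4, $t3, 7 → $t4=14+7=21
mul $t4, $t3, $t3 → $t4=14*14=196
halt.

14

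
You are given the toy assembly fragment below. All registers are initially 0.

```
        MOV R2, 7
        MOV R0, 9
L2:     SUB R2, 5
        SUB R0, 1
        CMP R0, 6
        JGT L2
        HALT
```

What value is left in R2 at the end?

-8

MOV R2, 7 → R2=7
MOV R0, 9 → R0=9
SUB R2, 5 → R2=7-5=2
SUB R0, 1 → R0=9-1=8
CMP R0, 6  (cmp 8,6)
JGT L2: taken
SUB R2, 5 → R2=2-5=-3
SUB R0, 1 → R0=8-1=7
CMP R0, 6  (cmp 7,6)
JGT L2: taken
SUB R2, 5 → R2=(-3)-5=-8
SUB R0, 1 → R0=7-1=6
CMP R0, 6  (cmp 6,6)
JGT L2: not taken
halt.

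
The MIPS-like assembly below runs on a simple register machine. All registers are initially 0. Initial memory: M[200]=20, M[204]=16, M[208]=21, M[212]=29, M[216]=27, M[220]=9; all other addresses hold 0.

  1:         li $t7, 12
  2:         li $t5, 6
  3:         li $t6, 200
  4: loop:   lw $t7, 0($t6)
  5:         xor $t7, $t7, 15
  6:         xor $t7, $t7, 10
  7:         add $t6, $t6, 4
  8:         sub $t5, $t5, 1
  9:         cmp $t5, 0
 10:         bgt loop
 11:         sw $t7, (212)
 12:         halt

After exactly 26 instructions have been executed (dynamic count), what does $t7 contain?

18

li $t7, 12 → $t7=12
li $t5, 6 → $t5=6
li $t6, 200 → $t6=200
lw $t7, 0($t6) → $t7=M[200]=20
xor $t7, $t7, 15 → $t7=20^15=27
xor $t7, $t7, 10 → $t7=27^10=17
add $t6, $t6, 4 → $t6=200+4=204
sub $t5, $t5, 1 → $t5=6-1=5
cmp $t5, 0  (cmp 5,0)
bgt loop: taken
lw $t7, 0($t6) → $t7=M[204]=16
xor $t7, $t7, 15 → $t7=16^15=31
xor $t7, $t7, 10 → $t7=31^10=21
add $t6, $t6, 4 → $t6=204+4=208
sub $t5, $t5, 1 → $t5=5-1=4
cmp $t5, 0  (cmp 4,0)
bgt loop: taken
lw $t7, 0($t6) → $t7=M[208]=21
xor $t7, $t7, 15 → $t7=21^15=26
xor $t7, $t7, 10 → $t7=26^10=16
add $t6, $t6, 4 → $t6=208+4=212
sub $t5, $t5, 1 → $t5=4-1=3
cmp $t5, 0  (cmp 3,0)
bgt loop: taken
lw $t7, 0($t6) → $t7=M[212]=29
xor $t7, $t7, 15 → $t7=29^15=18
After step 26: $t7 = 18.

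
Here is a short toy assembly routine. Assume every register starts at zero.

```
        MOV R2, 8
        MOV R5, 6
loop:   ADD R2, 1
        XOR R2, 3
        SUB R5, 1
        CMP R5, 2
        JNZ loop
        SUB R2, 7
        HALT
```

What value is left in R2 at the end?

1

after MOV R2, 8: R2=8
after MOV R5, 6: R5=6
after ADD R2, 1: R2=8+1=9
after XOR R2, 3: R2=9^3=10
after SUB R5, 1: R5=6-1=5
CMP R5, 2  (cmp 5,2)
JNZ loop: taken
after ADD R2, 1: R2=10+1=11
after XOR R2, 3: R2=11^3=8
after SUB R5, 1: R5=5-1=4
CMP R5, 2  (cmp 4,2)
JNZ loop: taken
after ADD R2, 1: R2=8+1=9
after XOR R2, 3: R2=9^3=10
after SUB R5, 1: R5=4-1=3
CMP R5, 2  (cmp 3,2)
JNZ loop: taken
after ADD R2, 1: R2=10+1=11
after XOR R2, 3: R2=11^3=8
after SUB R5, 1: R5=3-1=2
CMP R5, 2  (cmp 2,2)
JNZ loop: not taken
after SUB R2, 7: R2=8-7=1
halt.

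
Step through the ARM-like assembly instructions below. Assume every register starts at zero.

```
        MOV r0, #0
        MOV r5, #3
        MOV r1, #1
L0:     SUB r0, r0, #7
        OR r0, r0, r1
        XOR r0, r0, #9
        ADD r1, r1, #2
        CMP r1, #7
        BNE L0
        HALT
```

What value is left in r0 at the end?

-42

after MOV r0, #0: r0=0
after MOV r5, #3: r5=3
after MOV r1, #1: r1=1
after SUB r0, r0, #7: r0=0-7=-7
after OR r0, r0, r1: r0=(-7)|1=-7
after XOR r0, r0, #9: r0=(-7)^9=-16
after ADD r1, r1, #2: r1=1+2=3
CMP r1, #7  (cmp 3,7)
BNE L0: taken
after SUB r0, r0, #7: r0=(-16)-7=-23
after OR r0, r0, r1: r0=(-23)|3=-21
after XOR r0, r0, #9: r0=(-21)^9=-30
after ADD r1, r1, #2: r1=3+2=5
CMP r1, #7  (cmp 5,7)
BNE L0: taken
after SUB r0, r0, #7: r0=(-30)-7=-37
after OR r0, r0, r1: r0=(-37)|5=-33
after XOR r0, r0, #9: r0=(-33)^9=-42
after ADD r1, r1, #2: r1=5+2=7
CMP r1, #7  (cmp 7,7)
BNE L0: not taken
halt.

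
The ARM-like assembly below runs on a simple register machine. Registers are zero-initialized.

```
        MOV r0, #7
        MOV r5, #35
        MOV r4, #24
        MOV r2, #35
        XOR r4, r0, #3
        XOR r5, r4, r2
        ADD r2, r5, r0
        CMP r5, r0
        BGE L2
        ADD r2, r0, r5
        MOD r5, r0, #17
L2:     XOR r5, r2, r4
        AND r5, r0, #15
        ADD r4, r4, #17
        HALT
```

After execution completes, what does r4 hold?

MOV r0, #7 → r0=7
MOV r5, #35 → r5=35
MOV r4, #24 → r4=24
MOV r2, #35 → r2=35
XOR r4, r0, #3 → r4=7^3=4
XOR r5, r4, r2 → r5=4^35=39
ADD r2, r5, r0 → r2=39+7=46
CMP r5, r0  (cmp 39,7)
BGE L2: taken
XOR r5, r2, r4 → r5=46^4=42
AND r5, r0, #15 → r5=7&15=7
ADD r4, r4, #17 → r4=4+17=21
halt.

21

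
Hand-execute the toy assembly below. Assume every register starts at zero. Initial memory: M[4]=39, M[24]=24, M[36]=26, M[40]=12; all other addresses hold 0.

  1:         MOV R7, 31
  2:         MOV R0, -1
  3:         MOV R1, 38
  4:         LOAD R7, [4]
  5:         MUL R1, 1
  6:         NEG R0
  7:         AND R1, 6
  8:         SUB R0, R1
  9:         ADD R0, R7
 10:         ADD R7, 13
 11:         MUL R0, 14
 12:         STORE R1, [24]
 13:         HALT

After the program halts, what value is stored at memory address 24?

6

MOV R7, 31 → R7=31
MOV R0, -1 → R0=-1
MOV R1, 38 → R1=38
LOAD R7, [4] → R7=M[4]=39
MUL R1, 1 → R1=38*1=38
NEG R0 → R0=-(-1)=1
AND R1, 6 → R1=38&6=6
SUB R0, R1 → R0=1-6=-5
ADD R0, R7 → R0=(-5)+39=34
ADD R7, 13 → R7=39+13=52
MUL R0, 14 → R0=34*14=476
STORE R1, [24] → M[24]=6
halt.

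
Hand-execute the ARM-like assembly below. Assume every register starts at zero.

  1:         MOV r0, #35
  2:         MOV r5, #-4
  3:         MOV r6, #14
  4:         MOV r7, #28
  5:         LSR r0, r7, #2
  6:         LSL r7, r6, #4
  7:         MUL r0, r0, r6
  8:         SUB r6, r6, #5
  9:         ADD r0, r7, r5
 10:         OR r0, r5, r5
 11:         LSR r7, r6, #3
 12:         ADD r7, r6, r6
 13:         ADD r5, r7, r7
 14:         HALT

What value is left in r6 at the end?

MOV r0, #35 → r0=35
MOV r5, #-4 → r5=-4
MOV r6, #14 → r6=14
MOV r7, #28 → r7=28
LSR r0, r7, #2 → r0=28>>2=7
LSL r7, r6, #4 → r7=14<<4=224
MUL r0, r0, r6 → r0=7*14=98
SUB r6, r6, #5 → r6=14-5=9
ADD r0, r7, r5 → r0=224+(-4)=220
OR r0, r5, r5 → r0=(-4)|(-4)=-4
LSR r7, r6, #3 → r7=9>>3=1
ADD r7, r6, r6 → r7=9+9=18
ADD r5, r7, r7 → r5=18+18=36
halt.

9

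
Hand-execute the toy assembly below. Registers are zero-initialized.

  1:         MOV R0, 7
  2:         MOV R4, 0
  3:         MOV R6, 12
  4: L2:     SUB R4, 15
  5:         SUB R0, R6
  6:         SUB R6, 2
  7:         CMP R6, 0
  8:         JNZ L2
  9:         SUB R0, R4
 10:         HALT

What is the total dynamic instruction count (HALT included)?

R0=7
R4=0
R6=12
R4=0-15=-15
R0=7-12=-5
R6=12-2=10
CMP R6, 0  (cmp 10,0)
JNZ L2: taken
R4=(-15)-15=-30
R0=(-5)-10=-15
R6=10-2=8
CMP R6, 0  (cmp 8,0)
JNZ L2: taken
R4=(-30)-15=-45
R0=(-15)-8=-23
R6=8-2=6
CMP R6, 0  (cmp 6,0)
JNZ L2: taken
R4=(-45)-15=-60
R0=(-23)-6=-29
R6=6-2=4
CMP R6, 0  (cmp 4,0)
JNZ L2: taken
R4=(-60)-15=-75
R0=(-29)-4=-33
R6=4-2=2
CMP R6, 0  (cmp 2,0)
JNZ L2: taken
R4=(-75)-15=-90
R0=(-33)-2=-35
R6=2-2=0
CMP R6, 0  (cmp 0,0)
JNZ L2: not taken
R0=(-35)-(-90)=55
halt.
Total executed instructions: 35.

35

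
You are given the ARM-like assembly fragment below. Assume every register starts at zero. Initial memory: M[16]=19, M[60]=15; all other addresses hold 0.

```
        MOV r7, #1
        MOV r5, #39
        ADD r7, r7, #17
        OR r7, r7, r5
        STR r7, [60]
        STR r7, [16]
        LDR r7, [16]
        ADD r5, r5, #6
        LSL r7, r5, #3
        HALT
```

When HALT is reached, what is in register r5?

45

r7=1
r5=39
r7=1+17=18
r7=18|39=55
STR r7, [60] → M[60]=55
STR r7, [16] → M[16]=55
r7=M[16]=55
r5=39+6=45
r7=45<<3=360
halt.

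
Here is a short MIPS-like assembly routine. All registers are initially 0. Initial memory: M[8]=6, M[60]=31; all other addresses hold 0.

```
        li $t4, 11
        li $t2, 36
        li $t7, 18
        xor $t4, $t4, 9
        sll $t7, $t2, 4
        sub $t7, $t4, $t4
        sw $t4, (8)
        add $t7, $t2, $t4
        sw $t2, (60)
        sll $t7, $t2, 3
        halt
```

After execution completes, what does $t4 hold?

2

li $t4, 11 → $t4=11
li $t2, 36 → $t2=36
li $t7, 18 → $t7=18
xor $t4, $t4, 9 → $t4=11^9=2
sll $t7, $t2, 4 → $t7=36<<4=576
sub $t7, $t4, $t4 → $t7=2-2=0
sw $t4, (8) → M[8]=2
add $t7, $t2, $t4 → $t7=36+2=38
sw $t2, (60) → M[60]=36
sll $t7, $t2, 3 → $t7=36<<3=288
halt.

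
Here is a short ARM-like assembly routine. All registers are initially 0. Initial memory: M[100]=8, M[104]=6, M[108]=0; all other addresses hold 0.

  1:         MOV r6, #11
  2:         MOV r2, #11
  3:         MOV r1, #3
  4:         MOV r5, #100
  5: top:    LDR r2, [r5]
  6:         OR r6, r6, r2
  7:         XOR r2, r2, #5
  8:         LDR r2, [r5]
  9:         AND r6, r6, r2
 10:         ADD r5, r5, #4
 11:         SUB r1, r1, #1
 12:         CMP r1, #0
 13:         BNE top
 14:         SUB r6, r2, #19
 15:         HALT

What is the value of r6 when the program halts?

r6=11
r2=11
r1=3
r5=100
r2=M[100]=8
r6=11|8=11
r2=8^5=13
r2=M[100]=8
r6=11&8=8
r5=100+4=104
r1=3-1=2
CMP r1, #0  (cmp 2,0)
BNE top: taken
r2=M[104]=6
r6=8|6=14
r2=6^5=3
r2=M[104]=6
r6=14&6=6
r5=104+4=108
r1=2-1=1
CMP r1, #0  (cmp 1,0)
BNE top: taken
r2=M[108]=0
r6=6|0=6
r2=0^5=5
r2=M[108]=0
r6=6&0=0
r5=108+4=112
r1=1-1=0
CMP r1, #0  (cmp 0,0)
BNE top: not taken
r6=0-19=-19
halt.

-19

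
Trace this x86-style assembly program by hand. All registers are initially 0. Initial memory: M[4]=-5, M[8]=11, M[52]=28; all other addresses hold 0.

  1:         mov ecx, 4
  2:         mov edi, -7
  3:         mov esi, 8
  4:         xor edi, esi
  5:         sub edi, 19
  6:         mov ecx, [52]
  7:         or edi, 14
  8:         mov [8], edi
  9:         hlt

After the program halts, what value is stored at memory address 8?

mov ecx, 4 → ecx=4
mov edi, -7 → edi=-7
mov esi, 8 → esi=8
xor edi, esi → edi=(-7)^8=-15
sub edi, 19 → edi=(-15)-19=-34
mov ecx, [52] → ecx=M[52]=28
or edi, 14 → edi=(-34)|14=-34
mov [8], edi → M[8]=-34
halt.

-34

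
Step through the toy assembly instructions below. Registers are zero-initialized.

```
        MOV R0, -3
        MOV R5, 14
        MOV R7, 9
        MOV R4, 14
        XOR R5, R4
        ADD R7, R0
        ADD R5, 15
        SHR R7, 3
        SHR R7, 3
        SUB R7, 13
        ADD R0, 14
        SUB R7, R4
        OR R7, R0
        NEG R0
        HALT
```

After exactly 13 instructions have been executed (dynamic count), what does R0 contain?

11

R0=-3
R5=14
R7=9
R4=14
R5=14^14=0
R7=9+(-3)=6
R5=0+15=15
R7=6>>3=0
R7=0>>3=0
R7=0-13=-13
R0=(-3)+14=11
R7=(-13)-14=-27
R7=(-27)|11=-17
After step 13: R0 = 11.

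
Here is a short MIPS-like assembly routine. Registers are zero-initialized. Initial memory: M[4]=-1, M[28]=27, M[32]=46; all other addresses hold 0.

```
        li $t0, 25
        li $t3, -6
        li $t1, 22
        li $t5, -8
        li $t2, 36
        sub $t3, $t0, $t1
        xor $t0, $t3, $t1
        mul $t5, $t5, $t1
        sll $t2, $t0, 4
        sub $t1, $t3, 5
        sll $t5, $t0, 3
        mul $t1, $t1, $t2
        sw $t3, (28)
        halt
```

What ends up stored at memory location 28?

3

li $t0, 25 → $t0=25
li $t3, -6 → $t3=-6
li $t1, 22 → $t1=22
li $t5, -8 → $t5=-8
li $t2, 36 → $t2=36
sub $t3, $t0, $t1 → $t3=25-22=3
xor $t0, $t3, $t1 → $t0=3^22=21
mul $t5, $t5, $t1 → $t5=(-8)*22=-176
sll $t2, $t0, 4 → $t2=21<<4=336
sub $t1, $t3, 5 → $t1=3-5=-2
sll $t5, $t0, 3 → $t5=21<<3=168
mul $t1, $t1, $t2 → $t1=(-2)*336=-672
sw $t3, (28) → M[28]=3
halt.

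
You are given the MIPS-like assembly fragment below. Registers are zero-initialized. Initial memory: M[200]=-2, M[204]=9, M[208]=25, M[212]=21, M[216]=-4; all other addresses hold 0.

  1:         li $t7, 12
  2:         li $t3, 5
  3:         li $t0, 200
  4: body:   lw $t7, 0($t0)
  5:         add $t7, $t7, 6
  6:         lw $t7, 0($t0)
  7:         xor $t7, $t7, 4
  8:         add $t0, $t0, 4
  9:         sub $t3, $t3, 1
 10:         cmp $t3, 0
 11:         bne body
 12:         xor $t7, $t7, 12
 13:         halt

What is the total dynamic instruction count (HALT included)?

45

$t7=12
$t3=5
$t0=200
$t7=M[200]=-2
$t7=(-2)+6=4
$t7=M[200]=-2
$t7=(-2)^4=-6
$t0=200+4=204
$t3=5-1=4
cmp $t3, 0  (cmp 4,0)
bne body: taken
$t7=M[204]=9
$t7=9+6=15
$t7=M[204]=9
$t7=9^4=13
$t0=204+4=208
$t3=4-1=3
cmp $t3, 0  (cmp 3,0)
bne body: taken
$t7=M[208]=25
$t7=25+6=31
$t7=M[208]=25
$t7=25^4=29
$t0=208+4=212
$t3=3-1=2
cmp $t3, 0  (cmp 2,0)
bne body: taken
$t7=M[212]=21
$t7=21+6=27
$t7=M[212]=21
$t7=21^4=17
$t0=212+4=216
$t3=2-1=1
cmp $t3, 0  (cmp 1,0)
bne body: taken
$t7=M[216]=-4
$t7=(-4)+6=2
$t7=M[216]=-4
$t7=(-4)^4=-8
$t0=216+4=220
$t3=1-1=0
cmp $t3, 0  (cmp 0,0)
bne body: not taken
$t7=(-8)^12=-12
halt.
Total executed instructions: 45.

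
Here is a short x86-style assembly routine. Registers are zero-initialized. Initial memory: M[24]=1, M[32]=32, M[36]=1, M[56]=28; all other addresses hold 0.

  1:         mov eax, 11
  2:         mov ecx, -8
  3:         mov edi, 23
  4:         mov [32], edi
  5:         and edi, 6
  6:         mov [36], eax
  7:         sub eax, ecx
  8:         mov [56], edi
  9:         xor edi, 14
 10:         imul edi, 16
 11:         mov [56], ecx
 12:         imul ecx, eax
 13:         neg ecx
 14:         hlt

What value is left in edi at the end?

128

mov eax, 11 → eax=11
mov ecx, -8 → ecx=-8
mov edi, 23 → edi=23
mov [32], edi → M[32]=23
and edi, 6 → edi=23&6=6
mov [36], eax → M[36]=11
sub eax, ecx → eax=11-(-8)=19
mov [56], edi → M[56]=6
xor edi, 14 → edi=6^14=8
imul edi, 16 → edi=8*16=128
mov [56], ecx → M[56]=-8
imul ecx, eax → ecx=(-8)*19=-152
neg ecx → ecx=-(-152)=152
halt.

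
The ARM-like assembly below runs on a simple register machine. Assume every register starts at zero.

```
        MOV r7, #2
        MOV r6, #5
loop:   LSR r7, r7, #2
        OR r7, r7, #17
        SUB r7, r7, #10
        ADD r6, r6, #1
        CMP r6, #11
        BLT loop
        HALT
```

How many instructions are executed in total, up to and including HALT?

MOV r7, #2 → r7=2
MOV r6, #5 → r6=5
LSR r7, r7, #2 → r7=2>>2=0
OR r7, r7, #17 → r7=0|17=17
SUB r7, r7, #10 → r7=17-10=7
ADD r6, r6, #1 → r6=5+1=6
CMP r6, #11  (cmp 6,11)
BLT loop: taken
LSR r7, r7, #2 → r7=7>>2=1
OR r7, r7, #17 → r7=1|17=17
SUB r7, r7, #10 → r7=17-10=7
ADD r6, r6, #1 → r6=6+1=7
CMP r6, #11  (cmp 7,11)
BLT loop: taken
LSR r7, r7, #2 → r7=7>>2=1
OR r7, r7, #17 → r7=1|17=17
SUB r7, r7, #10 → r7=17-10=7
ADD r6, r6, #1 → r6=7+1=8
CMP r6, #11  (cmp 8,11)
BLT loop: taken
LSR r7, r7, #2 → r7=7>>2=1
OR r7, r7, #17 → r7=1|17=17
SUB r7, r7, #10 → r7=17-10=7
ADD r6, r6, #1 → r6=8+1=9
CMP r6, #11  (cmp 9,11)
BLT loop: taken
LSR r7, r7, #2 → r7=7>>2=1
OR r7, r7, #17 → r7=1|17=17
SUB r7, r7, #10 → r7=17-10=7
ADD r6, r6, #1 → r6=9+1=10
CMP r6, #11  (cmp 10,11)
BLT loop: taken
LSR r7, r7, #2 → r7=7>>2=1
OR r7, r7, #17 → r7=1|17=17
SUB r7, r7, #10 → r7=17-10=7
ADD r6, r6, #1 → r6=10+1=11
CMP r6, #11  (cmp 11,11)
BLT loop: not taken
halt.
Total executed instructions: 39.

39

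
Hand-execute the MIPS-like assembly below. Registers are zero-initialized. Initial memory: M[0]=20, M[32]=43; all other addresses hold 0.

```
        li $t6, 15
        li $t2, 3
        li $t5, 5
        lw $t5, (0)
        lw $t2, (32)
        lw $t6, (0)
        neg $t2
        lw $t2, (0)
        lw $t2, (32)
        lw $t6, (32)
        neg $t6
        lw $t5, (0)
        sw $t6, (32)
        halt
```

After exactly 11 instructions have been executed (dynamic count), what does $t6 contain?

-43

after li $t6, 15: $t6=15
after li $t2, 3: $t2=3
after li $t5, 5: $t5=5
after lw $t5, (0): $t5=M[0]=20
after lw $t2, (32): $t2=M[32]=43
after lw $t6, (0): $t6=M[0]=20
after neg $t2: $t2=-(43)=-43
after lw $t2, (0): $t2=M[0]=20
after lw $t2, (32): $t2=M[32]=43
after lw $t6, (32): $t6=M[32]=43
after neg $t6: $t6=-(43)=-43
After step 11: $t6 = -43.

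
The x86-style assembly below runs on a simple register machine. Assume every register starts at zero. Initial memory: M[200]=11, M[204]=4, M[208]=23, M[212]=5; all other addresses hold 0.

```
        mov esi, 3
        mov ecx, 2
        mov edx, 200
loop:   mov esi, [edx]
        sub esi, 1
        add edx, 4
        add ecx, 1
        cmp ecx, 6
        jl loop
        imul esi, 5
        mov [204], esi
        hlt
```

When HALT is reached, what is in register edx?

216

mov esi, 3 → esi=3
mov ecx, 2 → ecx=2
mov edx, 200 → edx=200
mov esi, [edx] → esi=M[200]=11
sub esi, 1 → esi=11-1=10
add edx, 4 → edx=200+4=204
add ecx, 1 → ecx=2+1=3
cmp ecx, 6  (cmp 3,6)
jl loop: taken
mov esi, [edx] → esi=M[204]=4
sub esi, 1 → esi=4-1=3
add edx, 4 → edx=204+4=208
add ecx, 1 → ecx=3+1=4
cmp ecx, 6  (cmp 4,6)
jl loop: taken
mov esi, [edx] → esi=M[208]=23
sub esi, 1 → esi=23-1=22
add edx, 4 → edx=208+4=212
add ecx, 1 → ecx=4+1=5
cmp ecx, 6  (cmp 5,6)
jl loop: taken
mov esi, [edx] → esi=M[212]=5
sub esi, 1 → esi=5-1=4
add edx, 4 → edx=212+4=216
add ecx, 1 → ecx=5+1=6
cmp ecx, 6  (cmp 6,6)
jl loop: not taken
imul esi, 5 → esi=4*5=20
mov [204], esi → M[204]=20
halt.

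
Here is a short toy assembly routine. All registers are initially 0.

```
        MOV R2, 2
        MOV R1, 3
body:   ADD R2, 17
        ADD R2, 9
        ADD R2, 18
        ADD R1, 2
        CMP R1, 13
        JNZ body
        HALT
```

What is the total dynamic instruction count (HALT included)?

33

R2=2
R1=3
R2=2+17=19
R2=19+9=28
R2=28+18=46
R1=3+2=5
CMP R1, 13  (cmp 5,13)
JNZ body: taken
R2=46+17=63
R2=63+9=72
R2=72+18=90
R1=5+2=7
CMP R1, 13  (cmp 7,13)
JNZ body: taken
R2=90+17=107
R2=107+9=116
R2=116+18=134
R1=7+2=9
CMP R1, 13  (cmp 9,13)
JNZ body: taken
R2=134+17=151
R2=151+9=160
R2=160+18=178
R1=9+2=11
CMP R1, 13  (cmp 11,13)
JNZ body: taken
R2=178+17=195
R2=195+9=204
R2=204+18=222
R1=11+2=13
CMP R1, 13  (cmp 13,13)
JNZ body: not taken
halt.
Total executed instructions: 33.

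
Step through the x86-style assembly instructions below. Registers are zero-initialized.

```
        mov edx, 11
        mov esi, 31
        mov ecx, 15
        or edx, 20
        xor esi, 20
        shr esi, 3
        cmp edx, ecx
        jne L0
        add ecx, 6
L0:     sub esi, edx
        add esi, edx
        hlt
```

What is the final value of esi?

edx=11
esi=31
ecx=15
edx=11|20=31
esi=31^20=11
esi=11>>3=1
cmp edx, ecx  (cmp 31,15)
jne L0: taken
esi=1-31=-30
esi=(-30)+31=1
halt.

1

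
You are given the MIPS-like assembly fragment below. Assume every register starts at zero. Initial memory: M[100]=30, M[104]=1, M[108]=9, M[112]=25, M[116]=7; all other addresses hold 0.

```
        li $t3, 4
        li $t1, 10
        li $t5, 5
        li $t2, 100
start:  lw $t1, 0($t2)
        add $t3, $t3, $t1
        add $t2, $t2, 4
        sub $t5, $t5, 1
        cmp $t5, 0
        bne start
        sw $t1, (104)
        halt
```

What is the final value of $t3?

76

$t3=4
$t1=10
$t5=5
$t2=100
$t1=M[100]=30
$t3=4+30=34
$t2=100+4=104
$t5=5-1=4
cmp $t5, 0  (cmp 4,0)
bne start: taken
$t1=M[104]=1
$t3=34+1=35
$t2=104+4=108
$t5=4-1=3
cmp $t5, 0  (cmp 3,0)
bne start: taken
$t1=M[108]=9
$t3=35+9=44
$t2=108+4=112
$t5=3-1=2
cmp $t5, 0  (cmp 2,0)
bne start: taken
$t1=M[112]=25
$t3=44+25=69
$t2=112+4=116
$t5=2-1=1
cmp $t5, 0  (cmp 1,0)
bne start: taken
$t1=M[116]=7
$t3=69+7=76
$t2=116+4=120
$t5=1-1=0
cmp $t5, 0  (cmp 0,0)
bne start: not taken
sw $t1, (104) → M[104]=7
halt.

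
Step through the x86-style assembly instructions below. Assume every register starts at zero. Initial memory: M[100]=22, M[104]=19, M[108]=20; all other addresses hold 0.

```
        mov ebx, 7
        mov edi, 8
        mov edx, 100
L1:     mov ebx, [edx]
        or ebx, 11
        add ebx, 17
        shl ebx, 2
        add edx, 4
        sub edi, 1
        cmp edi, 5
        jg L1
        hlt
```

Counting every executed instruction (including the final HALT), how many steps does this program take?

mov ebx, 7 → ebx=7
mov edi, 8 → edi=8
mov edx, 100 → edx=100
mov ebx, [edx] → ebx=M[100]=22
or ebx, 11 → ebx=22|11=31
add ebx, 17 → ebx=31+17=48
shl ebx, 2 → ebx=48<<2=192
add edx, 4 → edx=100+4=104
sub edi, 1 → edi=8-1=7
cmp edi, 5  (cmp 7,5)
jg L1: taken
mov ebx, [edx] → ebx=M[104]=19
or ebx, 11 → ebx=19|11=27
add ebx, 17 → ebx=27+17=44
shl ebx, 2 → ebx=44<<2=176
add edx, 4 → edx=104+4=108
sub edi, 1 → edi=7-1=6
cmp edi, 5  (cmp 6,5)
jg L1: taken
mov ebx, [edx] → ebx=M[108]=20
or ebx, 11 → ebx=20|11=31
add ebx, 17 → ebx=31+17=48
shl ebx, 2 → ebx=48<<2=192
add edx, 4 → edx=108+4=112
sub edi, 1 → edi=6-1=5
cmp edi, 5  (cmp 5,5)
jg L1: not taken
halt.
Total executed instructions: 28.

28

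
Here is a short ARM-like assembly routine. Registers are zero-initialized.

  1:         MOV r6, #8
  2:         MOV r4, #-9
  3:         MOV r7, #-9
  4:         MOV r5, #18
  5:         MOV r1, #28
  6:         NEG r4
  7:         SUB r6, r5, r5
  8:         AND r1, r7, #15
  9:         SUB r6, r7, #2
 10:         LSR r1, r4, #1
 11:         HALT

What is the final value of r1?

4

MOV r6, #8 → r6=8
MOV r4, #-9 → r4=-9
MOV r7, #-9 → r7=-9
MOV r5, #18 → r5=18
MOV r1, #28 → r1=28
NEG r4 → r4=-(-9)=9
SUB r6, r5, r5 → r6=18-18=0
AND r1, r7, #15 → r1=(-9)&15=7
SUB r6, r7, #2 → r6=(-9)-2=-11
LSR r1, r4, #1 → r1=9>>1=4
halt.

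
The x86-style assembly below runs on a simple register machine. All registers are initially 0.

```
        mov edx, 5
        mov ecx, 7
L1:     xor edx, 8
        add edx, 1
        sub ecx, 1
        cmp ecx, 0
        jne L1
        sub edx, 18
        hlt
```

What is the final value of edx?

edx=5
ecx=7
edx=5^8=13
edx=13+1=14
ecx=7-1=6
cmp ecx, 0  (cmp 6,0)
jne L1: taken
edx=14^8=6
edx=6+1=7
ecx=6-1=5
cmp ecx, 0  (cmp 5,0)
jne L1: taken
edx=7^8=15
edx=15+1=16
ecx=5-1=4
cmp ecx, 0  (cmp 4,0)
jne L1: taken
edx=16^8=24
edx=24+1=25
ecx=4-1=3
cmp ecx, 0  (cmp 3,0)
jne L1: taken
edx=25^8=17
edx=17+1=18
ecx=3-1=2
cmp ecx, 0  (cmp 2,0)
jne L1: taken
edx=18^8=26
edx=26+1=27
ecx=2-1=1
cmp ecx, 0  (cmp 1,0)
jne L1: taken
edx=27^8=19
edx=19+1=20
ecx=1-1=0
cmp ecx, 0  (cmp 0,0)
jne L1: not taken
edx=20-18=2
halt.

2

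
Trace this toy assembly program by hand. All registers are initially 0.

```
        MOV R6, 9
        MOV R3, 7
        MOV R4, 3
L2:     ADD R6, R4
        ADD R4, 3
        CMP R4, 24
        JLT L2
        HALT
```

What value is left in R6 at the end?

after MOV R6, 9: R6=9
after MOV R3, 7: R3=7
after MOV R4, 3: R4=3
after ADD R6, R4: R6=9+3=12
after ADD R4, 3: R4=3+3=6
CMP R4, 24  (cmp 6,24)
JLT L2: taken
after ADD R6, R4: R6=12+6=18
after ADD R4, 3: R4=6+3=9
CMP R4, 24  (cmp 9,24)
JLT L2: taken
after ADD R6, R4: R6=18+9=27
after ADD R4, 3: R4=9+3=12
CMP R4, 24  (cmp 12,24)
JLT L2: taken
after ADD R6, R4: R6=27+12=39
after ADD R4, 3: R4=12+3=15
CMP R4, 24  (cmp 15,24)
JLT L2: taken
after ADD R6, R4: R6=39+15=54
after ADD R4, 3: R4=15+3=18
CMP R4, 24  (cmp 18,24)
JLT L2: taken
after ADD R6, R4: R6=54+18=72
after ADD R4, 3: R4=18+3=21
CMP R4, 24  (cmp 21,24)
JLT L2: taken
after ADD R6, R4: R6=72+21=93
after ADD R4, 3: R4=21+3=24
CMP R4, 24  (cmp 24,24)
JLT L2: not taken
halt.

93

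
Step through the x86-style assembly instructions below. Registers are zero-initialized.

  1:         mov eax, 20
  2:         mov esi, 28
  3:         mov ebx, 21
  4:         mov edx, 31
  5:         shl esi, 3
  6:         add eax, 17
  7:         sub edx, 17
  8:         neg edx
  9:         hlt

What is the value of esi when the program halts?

224

after mov eax, 20: eax=20
after mov esi, 28: esi=28
after mov ebx, 21: ebx=21
after mov edx, 31: edx=31
after shl esi, 3: esi=28<<3=224
after add eax, 17: eax=20+17=37
after sub edx, 17: edx=31-17=14
after neg edx: edx=-(14)=-14
halt.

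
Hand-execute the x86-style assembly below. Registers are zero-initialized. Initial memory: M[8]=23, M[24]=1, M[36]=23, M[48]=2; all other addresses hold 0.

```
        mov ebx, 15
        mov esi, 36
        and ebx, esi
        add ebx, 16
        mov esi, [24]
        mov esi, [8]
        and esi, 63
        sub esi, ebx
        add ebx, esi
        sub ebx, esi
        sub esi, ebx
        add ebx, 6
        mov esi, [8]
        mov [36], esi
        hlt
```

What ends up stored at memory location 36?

mov ebx, 15 → ebx=15
mov esi, 36 → esi=36
and ebx, esi → ebx=15&36=4
add ebx, 16 → ebx=4+16=20
mov esi, [24] → esi=M[24]=1
mov esi, [8] → esi=M[8]=23
and esi, 63 → esi=23&63=23
sub esi, ebx → esi=23-20=3
add ebx, esi → ebx=20+3=23
sub ebx, esi → ebx=23-3=20
sub esi, ebx → esi=3-20=-17
add ebx, 6 → ebx=20+6=26
mov esi, [8] → esi=M[8]=23
mov [36], esi → M[36]=23
halt.

23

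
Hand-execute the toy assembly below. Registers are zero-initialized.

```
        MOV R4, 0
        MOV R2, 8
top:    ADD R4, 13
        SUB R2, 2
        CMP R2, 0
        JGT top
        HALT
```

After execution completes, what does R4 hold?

MOV R4, 0 → R4=0
MOV R2, 8 → R2=8
ADD R4, 13 → R4=0+13=13
SUB R2, 2 → R2=8-2=6
CMP R2, 0  (cmp 6,0)
JGT top: taken
ADD R4, 13 → R4=13+13=26
SUB R2, 2 → R2=6-2=4
CMP R2, 0  (cmp 4,0)
JGT top: taken
ADD R4, 13 → R4=26+13=39
SUB R2, 2 → R2=4-2=2
CMP R2, 0  (cmp 2,0)
JGT top: taken
ADD R4, 13 → R4=39+13=52
SUB R2, 2 → R2=2-2=0
CMP R2, 0  (cmp 0,0)
JGT top: not taken
halt.

52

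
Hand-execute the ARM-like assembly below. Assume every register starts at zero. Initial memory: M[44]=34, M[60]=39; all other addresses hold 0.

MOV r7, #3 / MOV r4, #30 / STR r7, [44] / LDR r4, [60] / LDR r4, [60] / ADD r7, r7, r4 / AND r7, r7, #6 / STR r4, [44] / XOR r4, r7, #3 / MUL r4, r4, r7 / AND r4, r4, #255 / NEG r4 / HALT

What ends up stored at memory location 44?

39

after MOV r7, #3: r7=3
after MOV r4, #30: r4=30
STR r7, [44] → M[44]=3
after LDR r4, [60]: r4=M[60]=39
after LDR r4, [60]: r4=M[60]=39
after ADD r7, r7, r4: r7=3+39=42
after AND r7, r7, #6: r7=42&6=2
STR r4, [44] → M[44]=39
after XOR r4, r7, #3: r4=2^3=1
after MUL r4, r4, r7: r4=1*2=2
after AND r4, r4, #255: r4=2&255=2
after NEG r4: r4=-(2)=-2
halt.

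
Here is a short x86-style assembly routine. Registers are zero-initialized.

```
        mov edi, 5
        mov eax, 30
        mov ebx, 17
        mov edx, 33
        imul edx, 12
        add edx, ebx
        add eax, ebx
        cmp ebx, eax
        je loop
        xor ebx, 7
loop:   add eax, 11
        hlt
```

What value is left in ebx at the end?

after mov edi, 5: edi=5
after mov eax, 30: eax=30
after mov ebx, 17: ebx=17
after mov edx, 33: edx=33
after imul edx, 12: edx=33*12=396
after add edx, ebx: edx=396+17=413
after add eax, ebx: eax=30+17=47
cmp ebx, eax  (cmp 17,47)
je loop: not taken
after xor ebx, 7: ebx=17^7=22
after add eax, 11: eax=47+11=58
halt.

22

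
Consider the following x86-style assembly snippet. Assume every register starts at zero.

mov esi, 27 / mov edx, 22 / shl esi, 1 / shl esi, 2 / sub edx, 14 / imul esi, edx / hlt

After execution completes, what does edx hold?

8

esi=27
edx=22
esi=27<<1=54
esi=54<<2=216
edx=22-14=8
esi=216*8=1728
halt.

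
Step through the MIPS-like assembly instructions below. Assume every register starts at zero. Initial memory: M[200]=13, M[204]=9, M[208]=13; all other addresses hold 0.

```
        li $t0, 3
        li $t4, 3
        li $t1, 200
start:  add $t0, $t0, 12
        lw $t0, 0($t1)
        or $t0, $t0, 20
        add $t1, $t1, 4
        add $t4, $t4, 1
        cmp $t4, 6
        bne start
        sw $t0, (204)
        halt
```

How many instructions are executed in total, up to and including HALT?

after li $t0, 3: $t0=3
after li $t4, 3: $t4=3
after li $t1, 200: $t1=200
after add $t0, $t0, 12: $t0=3+12=15
after lw $t0, 0($t1): $t0=M[200]=13
after or $t0, $t0, 20: $t0=13|20=29
after add $t1, $t1, 4: $t1=200+4=204
after add $t4, $t4, 1: $t4=3+1=4
cmp $t4, 6  (cmp 4,6)
bne start: taken
after add $t0, $t0, 12: $t0=29+12=41
after lw $t0, 0($t1): $t0=M[204]=9
after or $t0, $t0, 20: $t0=9|20=29
after add $t1, $t1, 4: $t1=204+4=208
after add $t4, $t4, 1: $t4=4+1=5
cmp $t4, 6  (cmp 5,6)
bne start: taken
after add $t0, $t0, 12: $t0=29+12=41
after lw $t0, 0($t1): $t0=M[208]=13
after or $t0, $t0, 20: $t0=13|20=29
after add $t1, $t1, 4: $t1=208+4=212
after add $t4, $t4, 1: $t4=5+1=6
cmp $t4, 6  (cmp 6,6)
bne start: not taken
sw $t0, (204) → M[204]=29
halt.
Total executed instructions: 26.

26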